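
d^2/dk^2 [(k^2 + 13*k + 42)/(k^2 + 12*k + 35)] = 2/(k^3 + 15*k^2 + 75*k + 125)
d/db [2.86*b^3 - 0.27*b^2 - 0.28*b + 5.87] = 8.58*b^2 - 0.54*b - 0.28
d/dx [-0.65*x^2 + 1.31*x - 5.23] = 1.31 - 1.3*x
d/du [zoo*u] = zoo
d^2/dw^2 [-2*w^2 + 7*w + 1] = -4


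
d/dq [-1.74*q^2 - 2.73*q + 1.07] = -3.48*q - 2.73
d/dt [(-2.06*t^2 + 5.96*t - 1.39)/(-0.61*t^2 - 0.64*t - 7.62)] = (4.954*t^2 + 29.6986*t - 46.3048)/(0.3721*t^4 + 0.7808*t^3 + 9.706*t^2 + 9.7536*t + 58.0644)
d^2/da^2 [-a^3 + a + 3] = -6*a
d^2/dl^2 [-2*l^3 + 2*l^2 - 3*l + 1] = 4 - 12*l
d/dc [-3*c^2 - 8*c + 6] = -6*c - 8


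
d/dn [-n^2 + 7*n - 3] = 7 - 2*n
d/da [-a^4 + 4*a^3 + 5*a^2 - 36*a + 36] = -4*a^3 + 12*a^2 + 10*a - 36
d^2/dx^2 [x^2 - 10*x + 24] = 2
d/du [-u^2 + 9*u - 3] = 9 - 2*u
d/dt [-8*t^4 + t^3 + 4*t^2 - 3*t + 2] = -32*t^3 + 3*t^2 + 8*t - 3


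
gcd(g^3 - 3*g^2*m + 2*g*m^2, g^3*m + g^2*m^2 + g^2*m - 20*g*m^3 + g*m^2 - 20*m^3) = 1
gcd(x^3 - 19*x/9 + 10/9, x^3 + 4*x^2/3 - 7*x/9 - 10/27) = x^2 + x - 10/9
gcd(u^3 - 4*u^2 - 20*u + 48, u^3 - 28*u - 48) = u^2 - 2*u - 24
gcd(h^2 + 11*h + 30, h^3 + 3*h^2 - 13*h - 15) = h + 5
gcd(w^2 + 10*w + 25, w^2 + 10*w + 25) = w^2 + 10*w + 25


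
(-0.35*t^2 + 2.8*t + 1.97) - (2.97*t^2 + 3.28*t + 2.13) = -3.32*t^2 - 0.48*t - 0.16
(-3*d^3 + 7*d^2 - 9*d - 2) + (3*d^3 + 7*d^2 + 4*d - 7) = 14*d^2 - 5*d - 9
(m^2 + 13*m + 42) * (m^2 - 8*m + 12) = m^4 + 5*m^3 - 50*m^2 - 180*m + 504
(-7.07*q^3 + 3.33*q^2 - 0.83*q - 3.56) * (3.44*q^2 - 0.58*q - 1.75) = -24.3208*q^5 + 15.5558*q^4 + 7.5859*q^3 - 17.5925*q^2 + 3.5173*q + 6.23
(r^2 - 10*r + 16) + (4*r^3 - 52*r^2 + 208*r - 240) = 4*r^3 - 51*r^2 + 198*r - 224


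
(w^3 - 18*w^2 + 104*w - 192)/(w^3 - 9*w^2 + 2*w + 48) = (w^2 - 10*w + 24)/(w^2 - w - 6)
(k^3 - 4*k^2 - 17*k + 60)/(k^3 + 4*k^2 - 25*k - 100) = (k - 3)/(k + 5)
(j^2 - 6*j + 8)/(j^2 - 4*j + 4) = (j - 4)/(j - 2)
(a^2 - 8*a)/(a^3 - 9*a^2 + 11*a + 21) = a*(a - 8)/(a^3 - 9*a^2 + 11*a + 21)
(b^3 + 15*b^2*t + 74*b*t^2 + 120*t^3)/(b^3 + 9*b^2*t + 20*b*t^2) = (b + 6*t)/b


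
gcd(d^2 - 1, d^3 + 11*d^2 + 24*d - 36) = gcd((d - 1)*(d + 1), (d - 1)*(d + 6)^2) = d - 1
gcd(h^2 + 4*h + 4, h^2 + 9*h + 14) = h + 2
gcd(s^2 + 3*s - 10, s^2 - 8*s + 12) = s - 2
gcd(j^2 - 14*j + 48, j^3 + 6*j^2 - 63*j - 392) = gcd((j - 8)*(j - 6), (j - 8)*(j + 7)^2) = j - 8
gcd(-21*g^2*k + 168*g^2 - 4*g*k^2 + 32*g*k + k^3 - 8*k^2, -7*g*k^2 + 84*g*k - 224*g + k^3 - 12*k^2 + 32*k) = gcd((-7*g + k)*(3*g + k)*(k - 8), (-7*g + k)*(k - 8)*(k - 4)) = 7*g*k - 56*g - k^2 + 8*k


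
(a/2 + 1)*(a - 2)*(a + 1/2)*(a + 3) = a^4/2 + 7*a^3/4 - 5*a^2/4 - 7*a - 3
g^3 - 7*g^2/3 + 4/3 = (g - 2)*(g - 1)*(g + 2/3)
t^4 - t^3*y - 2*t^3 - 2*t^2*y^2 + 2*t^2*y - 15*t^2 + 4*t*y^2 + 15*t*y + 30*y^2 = (t - 5)*(t + 3)*(t - 2*y)*(t + y)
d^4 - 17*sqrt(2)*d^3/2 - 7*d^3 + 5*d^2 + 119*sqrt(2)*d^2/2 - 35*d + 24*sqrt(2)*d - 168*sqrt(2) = (d - 7)*(d - 8*sqrt(2))*(d - 3*sqrt(2)/2)*(d + sqrt(2))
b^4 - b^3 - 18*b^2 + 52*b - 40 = (b - 2)^3*(b + 5)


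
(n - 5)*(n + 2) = n^2 - 3*n - 10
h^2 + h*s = h*(h + s)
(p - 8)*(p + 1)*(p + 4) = p^3 - 3*p^2 - 36*p - 32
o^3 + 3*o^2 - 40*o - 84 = (o - 6)*(o + 2)*(o + 7)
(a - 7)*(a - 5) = a^2 - 12*a + 35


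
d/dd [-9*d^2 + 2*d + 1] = 2 - 18*d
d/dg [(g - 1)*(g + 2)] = 2*g + 1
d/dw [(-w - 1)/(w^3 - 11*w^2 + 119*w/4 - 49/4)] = 32*(w^3 - 4*w^2 - 11*w + 21)/(16*w^6 - 352*w^5 + 2888*w^4 - 10864*w^3 + 18473*w^2 - 11662*w + 2401)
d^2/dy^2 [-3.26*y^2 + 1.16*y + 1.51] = -6.52000000000000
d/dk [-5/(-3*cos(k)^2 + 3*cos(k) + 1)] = 15*(2*cos(k) - 1)*sin(k)/(-3*cos(k)^2 + 3*cos(k) + 1)^2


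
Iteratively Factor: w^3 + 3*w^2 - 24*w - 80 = (w + 4)*(w^2 - w - 20) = (w - 5)*(w + 4)*(w + 4)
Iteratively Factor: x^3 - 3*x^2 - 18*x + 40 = (x + 4)*(x^2 - 7*x + 10) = (x - 5)*(x + 4)*(x - 2)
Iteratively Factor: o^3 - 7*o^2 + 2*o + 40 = (o - 5)*(o^2 - 2*o - 8) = (o - 5)*(o - 4)*(o + 2)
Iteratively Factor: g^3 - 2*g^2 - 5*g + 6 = (g + 2)*(g^2 - 4*g + 3) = (g - 1)*(g + 2)*(g - 3)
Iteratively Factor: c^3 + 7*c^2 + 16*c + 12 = (c + 2)*(c^2 + 5*c + 6) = (c + 2)^2*(c + 3)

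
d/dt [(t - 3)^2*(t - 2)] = (t - 3)*(3*t - 7)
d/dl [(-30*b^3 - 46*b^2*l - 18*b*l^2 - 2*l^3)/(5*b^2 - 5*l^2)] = 2*(-23*b^2 - 2*b*l + l^2)/(5*(b^2 - 2*b*l + l^2))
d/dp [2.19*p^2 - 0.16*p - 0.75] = 4.38*p - 0.16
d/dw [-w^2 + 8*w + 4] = 8 - 2*w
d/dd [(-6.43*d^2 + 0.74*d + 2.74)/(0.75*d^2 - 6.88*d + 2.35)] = (43.6834*d^2 - 34.331*d + 20.5902)/(0.5625*d^4 - 10.32*d^3 + 50.8594*d^2 - 32.336*d + 5.5225)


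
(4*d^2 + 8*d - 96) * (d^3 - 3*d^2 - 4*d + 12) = 4*d^5 - 4*d^4 - 136*d^3 + 304*d^2 + 480*d - 1152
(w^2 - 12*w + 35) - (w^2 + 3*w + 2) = 33 - 15*w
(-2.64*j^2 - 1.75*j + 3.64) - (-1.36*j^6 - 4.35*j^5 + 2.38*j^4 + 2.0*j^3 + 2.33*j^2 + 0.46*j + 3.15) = 1.36*j^6 + 4.35*j^5 - 2.38*j^4 - 2.0*j^3 - 4.97*j^2 - 2.21*j + 0.49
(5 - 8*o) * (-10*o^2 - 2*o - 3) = 80*o^3 - 34*o^2 + 14*o - 15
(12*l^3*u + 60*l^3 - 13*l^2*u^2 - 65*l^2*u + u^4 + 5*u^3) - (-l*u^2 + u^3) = 12*l^3*u + 60*l^3 - 13*l^2*u^2 - 65*l^2*u + l*u^2 + u^4 + 4*u^3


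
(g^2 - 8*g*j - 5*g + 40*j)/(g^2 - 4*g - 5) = (g - 8*j)/(g + 1)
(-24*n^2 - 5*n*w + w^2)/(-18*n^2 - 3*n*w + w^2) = (-8*n + w)/(-6*n + w)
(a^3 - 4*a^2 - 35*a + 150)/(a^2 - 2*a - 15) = (a^2 + a - 30)/(a + 3)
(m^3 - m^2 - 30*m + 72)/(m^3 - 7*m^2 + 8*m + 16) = (m^2 + 3*m - 18)/(m^2 - 3*m - 4)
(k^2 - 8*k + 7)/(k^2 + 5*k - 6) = (k - 7)/(k + 6)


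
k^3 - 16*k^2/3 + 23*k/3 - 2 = (k - 3)*(k - 2)*(k - 1/3)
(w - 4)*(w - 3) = w^2 - 7*w + 12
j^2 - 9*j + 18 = (j - 6)*(j - 3)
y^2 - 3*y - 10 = (y - 5)*(y + 2)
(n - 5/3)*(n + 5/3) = n^2 - 25/9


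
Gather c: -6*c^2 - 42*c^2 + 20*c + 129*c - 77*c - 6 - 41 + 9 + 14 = -48*c^2 + 72*c - 24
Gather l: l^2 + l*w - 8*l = l^2 + l*(w - 8)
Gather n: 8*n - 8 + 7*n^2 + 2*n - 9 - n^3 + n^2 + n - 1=-n^3 + 8*n^2 + 11*n - 18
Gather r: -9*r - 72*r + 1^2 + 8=9 - 81*r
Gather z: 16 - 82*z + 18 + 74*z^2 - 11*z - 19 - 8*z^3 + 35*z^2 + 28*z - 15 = -8*z^3 + 109*z^2 - 65*z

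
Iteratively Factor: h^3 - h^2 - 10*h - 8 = (h - 4)*(h^2 + 3*h + 2) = (h - 4)*(h + 2)*(h + 1)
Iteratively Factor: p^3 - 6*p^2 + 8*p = (p - 4)*(p^2 - 2*p) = (p - 4)*(p - 2)*(p)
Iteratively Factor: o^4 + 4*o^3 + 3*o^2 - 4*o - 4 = (o - 1)*(o^3 + 5*o^2 + 8*o + 4) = (o - 1)*(o + 1)*(o^2 + 4*o + 4) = (o - 1)*(o + 1)*(o + 2)*(o + 2)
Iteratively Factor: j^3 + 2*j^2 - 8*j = (j)*(j^2 + 2*j - 8) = j*(j - 2)*(j + 4)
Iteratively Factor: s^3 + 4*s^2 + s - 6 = (s - 1)*(s^2 + 5*s + 6) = (s - 1)*(s + 3)*(s + 2)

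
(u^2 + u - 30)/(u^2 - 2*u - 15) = (u + 6)/(u + 3)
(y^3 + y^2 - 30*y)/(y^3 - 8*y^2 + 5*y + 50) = y*(y + 6)/(y^2 - 3*y - 10)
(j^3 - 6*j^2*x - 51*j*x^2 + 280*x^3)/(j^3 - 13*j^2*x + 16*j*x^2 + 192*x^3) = (-j^2 - 2*j*x + 35*x^2)/(-j^2 + 5*j*x + 24*x^2)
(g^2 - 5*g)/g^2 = (g - 5)/g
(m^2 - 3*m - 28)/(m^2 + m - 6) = (m^2 - 3*m - 28)/(m^2 + m - 6)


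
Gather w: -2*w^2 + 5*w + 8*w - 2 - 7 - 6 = -2*w^2 + 13*w - 15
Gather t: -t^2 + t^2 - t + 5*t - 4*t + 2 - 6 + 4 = 0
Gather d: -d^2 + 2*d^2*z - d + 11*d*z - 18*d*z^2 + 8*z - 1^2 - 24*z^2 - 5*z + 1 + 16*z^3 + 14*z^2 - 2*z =d^2*(2*z - 1) + d*(-18*z^2 + 11*z - 1) + 16*z^3 - 10*z^2 + z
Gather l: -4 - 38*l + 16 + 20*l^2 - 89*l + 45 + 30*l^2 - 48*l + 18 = 50*l^2 - 175*l + 75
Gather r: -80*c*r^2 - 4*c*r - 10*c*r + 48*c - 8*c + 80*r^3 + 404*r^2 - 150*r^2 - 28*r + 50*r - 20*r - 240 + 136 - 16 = 40*c + 80*r^3 + r^2*(254 - 80*c) + r*(2 - 14*c) - 120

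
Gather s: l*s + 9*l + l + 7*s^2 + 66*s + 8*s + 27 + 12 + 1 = 10*l + 7*s^2 + s*(l + 74) + 40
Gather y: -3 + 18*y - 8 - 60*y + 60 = 49 - 42*y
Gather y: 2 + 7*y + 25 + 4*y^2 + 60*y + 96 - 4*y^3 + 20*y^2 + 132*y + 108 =-4*y^3 + 24*y^2 + 199*y + 231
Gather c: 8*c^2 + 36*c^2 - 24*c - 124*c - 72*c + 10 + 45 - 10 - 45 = 44*c^2 - 220*c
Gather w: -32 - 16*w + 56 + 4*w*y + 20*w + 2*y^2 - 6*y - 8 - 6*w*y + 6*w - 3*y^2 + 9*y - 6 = w*(10 - 2*y) - y^2 + 3*y + 10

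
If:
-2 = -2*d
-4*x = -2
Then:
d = 1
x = 1/2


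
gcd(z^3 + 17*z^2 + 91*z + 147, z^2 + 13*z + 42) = z + 7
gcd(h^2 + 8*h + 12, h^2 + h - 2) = h + 2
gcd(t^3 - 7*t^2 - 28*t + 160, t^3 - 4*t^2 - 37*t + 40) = t^2 - 3*t - 40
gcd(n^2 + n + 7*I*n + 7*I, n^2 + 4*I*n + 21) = n + 7*I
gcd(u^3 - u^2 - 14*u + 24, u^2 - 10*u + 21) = u - 3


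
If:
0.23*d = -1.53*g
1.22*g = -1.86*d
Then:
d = 0.00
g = 0.00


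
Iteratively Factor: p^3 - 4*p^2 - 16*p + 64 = (p - 4)*(p^2 - 16) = (p - 4)*(p + 4)*(p - 4)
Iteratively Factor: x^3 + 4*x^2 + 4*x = (x + 2)*(x^2 + 2*x) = x*(x + 2)*(x + 2)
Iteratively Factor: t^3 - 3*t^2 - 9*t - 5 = (t + 1)*(t^2 - 4*t - 5) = (t - 5)*(t + 1)*(t + 1)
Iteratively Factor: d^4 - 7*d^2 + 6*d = (d)*(d^3 - 7*d + 6) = d*(d - 2)*(d^2 + 2*d - 3) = d*(d - 2)*(d - 1)*(d + 3)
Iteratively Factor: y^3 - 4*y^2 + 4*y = (y - 2)*(y^2 - 2*y) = y*(y - 2)*(y - 2)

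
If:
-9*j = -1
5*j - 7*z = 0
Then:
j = 1/9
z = 5/63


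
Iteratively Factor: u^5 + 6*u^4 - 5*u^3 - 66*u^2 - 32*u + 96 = (u + 2)*(u^4 + 4*u^3 - 13*u^2 - 40*u + 48) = (u - 3)*(u + 2)*(u^3 + 7*u^2 + 8*u - 16) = (u - 3)*(u - 1)*(u + 2)*(u^2 + 8*u + 16) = (u - 3)*(u - 1)*(u + 2)*(u + 4)*(u + 4)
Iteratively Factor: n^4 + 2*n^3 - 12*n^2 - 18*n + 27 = (n - 1)*(n^3 + 3*n^2 - 9*n - 27) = (n - 1)*(n + 3)*(n^2 - 9) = (n - 1)*(n + 3)^2*(n - 3)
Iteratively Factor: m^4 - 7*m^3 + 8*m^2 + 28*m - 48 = (m + 2)*(m^3 - 9*m^2 + 26*m - 24) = (m - 4)*(m + 2)*(m^2 - 5*m + 6) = (m - 4)*(m - 2)*(m + 2)*(m - 3)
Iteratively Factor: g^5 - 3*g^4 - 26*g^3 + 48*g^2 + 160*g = (g - 5)*(g^4 + 2*g^3 - 16*g^2 - 32*g) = (g - 5)*(g + 2)*(g^3 - 16*g) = (g - 5)*(g + 2)*(g + 4)*(g^2 - 4*g) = g*(g - 5)*(g + 2)*(g + 4)*(g - 4)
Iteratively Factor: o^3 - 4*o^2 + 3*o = (o)*(o^2 - 4*o + 3) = o*(o - 1)*(o - 3)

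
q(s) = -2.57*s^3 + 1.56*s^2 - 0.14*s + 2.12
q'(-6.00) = -296.42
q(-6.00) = 614.24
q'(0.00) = -0.14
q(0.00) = 2.12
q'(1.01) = -4.85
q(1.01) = 0.92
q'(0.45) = -0.30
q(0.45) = 2.14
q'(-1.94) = -35.21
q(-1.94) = 27.03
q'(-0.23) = -1.27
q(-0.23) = 2.27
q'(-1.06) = -12.11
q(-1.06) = 7.08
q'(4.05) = -113.97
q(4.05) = -143.58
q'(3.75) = -96.86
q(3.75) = -111.99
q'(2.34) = -35.06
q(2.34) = -22.59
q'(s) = -7.71*s^2 + 3.12*s - 0.14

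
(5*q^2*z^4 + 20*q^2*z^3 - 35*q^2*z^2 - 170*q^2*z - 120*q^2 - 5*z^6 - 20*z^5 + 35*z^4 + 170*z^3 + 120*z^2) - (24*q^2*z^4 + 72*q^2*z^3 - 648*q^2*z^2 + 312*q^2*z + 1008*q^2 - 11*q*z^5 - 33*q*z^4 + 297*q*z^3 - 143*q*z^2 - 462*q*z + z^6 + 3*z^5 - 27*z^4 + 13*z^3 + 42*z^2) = -19*q^2*z^4 - 52*q^2*z^3 + 613*q^2*z^2 - 482*q^2*z - 1128*q^2 + 11*q*z^5 + 33*q*z^4 - 297*q*z^3 + 143*q*z^2 + 462*q*z - 6*z^6 - 23*z^5 + 62*z^4 + 157*z^3 + 78*z^2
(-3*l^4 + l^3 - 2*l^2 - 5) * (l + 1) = -3*l^5 - 2*l^4 - l^3 - 2*l^2 - 5*l - 5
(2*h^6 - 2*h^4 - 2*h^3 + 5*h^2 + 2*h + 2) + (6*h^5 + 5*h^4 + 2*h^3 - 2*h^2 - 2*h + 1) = 2*h^6 + 6*h^5 + 3*h^4 + 3*h^2 + 3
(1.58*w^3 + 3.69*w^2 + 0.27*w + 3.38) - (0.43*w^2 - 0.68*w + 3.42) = 1.58*w^3 + 3.26*w^2 + 0.95*w - 0.04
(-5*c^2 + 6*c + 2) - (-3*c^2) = -2*c^2 + 6*c + 2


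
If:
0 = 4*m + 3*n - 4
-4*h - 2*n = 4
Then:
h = -n/2 - 1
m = 1 - 3*n/4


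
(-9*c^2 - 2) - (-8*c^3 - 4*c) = 8*c^3 - 9*c^2 + 4*c - 2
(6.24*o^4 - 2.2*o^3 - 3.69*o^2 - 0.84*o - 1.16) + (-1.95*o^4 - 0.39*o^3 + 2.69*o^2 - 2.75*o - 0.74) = 4.29*o^4 - 2.59*o^3 - 1.0*o^2 - 3.59*o - 1.9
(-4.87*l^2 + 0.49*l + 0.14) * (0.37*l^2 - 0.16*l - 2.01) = -1.8019*l^4 + 0.9605*l^3 + 9.7621*l^2 - 1.0073*l - 0.2814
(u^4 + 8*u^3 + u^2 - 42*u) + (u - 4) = u^4 + 8*u^3 + u^2 - 41*u - 4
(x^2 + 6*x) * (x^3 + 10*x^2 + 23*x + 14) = x^5 + 16*x^4 + 83*x^3 + 152*x^2 + 84*x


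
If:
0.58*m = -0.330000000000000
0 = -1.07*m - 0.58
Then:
No Solution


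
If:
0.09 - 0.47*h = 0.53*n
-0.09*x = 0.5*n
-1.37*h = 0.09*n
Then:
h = -0.01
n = 0.18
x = -1.00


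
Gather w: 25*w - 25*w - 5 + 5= 0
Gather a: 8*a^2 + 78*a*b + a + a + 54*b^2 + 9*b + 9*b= 8*a^2 + a*(78*b + 2) + 54*b^2 + 18*b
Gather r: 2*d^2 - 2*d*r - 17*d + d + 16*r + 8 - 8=2*d^2 - 16*d + r*(16 - 2*d)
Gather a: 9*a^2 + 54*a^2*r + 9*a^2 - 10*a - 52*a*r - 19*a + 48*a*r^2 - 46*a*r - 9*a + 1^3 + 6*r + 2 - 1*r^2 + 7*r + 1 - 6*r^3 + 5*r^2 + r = a^2*(54*r + 18) + a*(48*r^2 - 98*r - 38) - 6*r^3 + 4*r^2 + 14*r + 4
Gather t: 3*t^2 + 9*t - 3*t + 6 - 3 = 3*t^2 + 6*t + 3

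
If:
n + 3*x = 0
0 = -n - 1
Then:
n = -1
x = 1/3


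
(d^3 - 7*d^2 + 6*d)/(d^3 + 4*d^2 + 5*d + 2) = d*(d^2 - 7*d + 6)/(d^3 + 4*d^2 + 5*d + 2)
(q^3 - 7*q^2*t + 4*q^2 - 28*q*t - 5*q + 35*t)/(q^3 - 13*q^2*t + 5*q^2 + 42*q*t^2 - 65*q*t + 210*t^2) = (q - 1)/(q - 6*t)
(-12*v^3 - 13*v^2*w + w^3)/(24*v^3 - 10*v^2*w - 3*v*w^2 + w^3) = (-v - w)/(2*v - w)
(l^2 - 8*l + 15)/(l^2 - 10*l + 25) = (l - 3)/(l - 5)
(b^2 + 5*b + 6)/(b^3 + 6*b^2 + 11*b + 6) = 1/(b + 1)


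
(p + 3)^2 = p^2 + 6*p + 9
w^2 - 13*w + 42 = (w - 7)*(w - 6)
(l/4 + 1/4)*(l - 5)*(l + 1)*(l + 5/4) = l^4/4 - 7*l^3/16 - 51*l^2/16 - 65*l/16 - 25/16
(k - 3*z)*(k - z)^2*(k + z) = k^4 - 4*k^3*z + 2*k^2*z^2 + 4*k*z^3 - 3*z^4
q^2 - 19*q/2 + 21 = (q - 6)*(q - 7/2)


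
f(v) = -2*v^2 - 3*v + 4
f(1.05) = -1.36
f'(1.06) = -7.24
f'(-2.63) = 7.52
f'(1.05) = -7.20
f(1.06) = -1.43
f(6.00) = -86.00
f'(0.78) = -6.12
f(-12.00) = -248.00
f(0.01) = 3.97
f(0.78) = 0.44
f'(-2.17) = 5.68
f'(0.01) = -3.04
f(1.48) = -4.82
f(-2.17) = 1.09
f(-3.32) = -8.08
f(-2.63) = -1.94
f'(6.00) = -27.00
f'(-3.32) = 10.28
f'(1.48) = -8.92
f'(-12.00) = 45.00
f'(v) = -4*v - 3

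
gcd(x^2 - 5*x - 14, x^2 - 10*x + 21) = x - 7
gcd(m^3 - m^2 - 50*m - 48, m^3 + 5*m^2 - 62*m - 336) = m^2 - 2*m - 48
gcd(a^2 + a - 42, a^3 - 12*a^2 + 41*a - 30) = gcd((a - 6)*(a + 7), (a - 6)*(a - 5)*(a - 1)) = a - 6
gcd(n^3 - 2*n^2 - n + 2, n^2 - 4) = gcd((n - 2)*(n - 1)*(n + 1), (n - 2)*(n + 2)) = n - 2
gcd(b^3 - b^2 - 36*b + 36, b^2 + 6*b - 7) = b - 1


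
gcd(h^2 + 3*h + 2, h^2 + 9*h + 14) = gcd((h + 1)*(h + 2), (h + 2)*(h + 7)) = h + 2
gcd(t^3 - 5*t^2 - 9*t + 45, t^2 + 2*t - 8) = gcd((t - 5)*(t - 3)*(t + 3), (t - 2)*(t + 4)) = 1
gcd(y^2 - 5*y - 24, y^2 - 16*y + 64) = y - 8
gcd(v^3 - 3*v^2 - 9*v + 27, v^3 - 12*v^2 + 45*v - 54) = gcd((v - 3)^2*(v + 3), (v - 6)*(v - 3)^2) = v^2 - 6*v + 9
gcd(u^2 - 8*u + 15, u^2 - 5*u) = u - 5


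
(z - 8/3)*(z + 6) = z^2 + 10*z/3 - 16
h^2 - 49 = (h - 7)*(h + 7)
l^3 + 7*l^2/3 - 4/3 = (l - 2/3)*(l + 1)*(l + 2)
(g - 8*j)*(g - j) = g^2 - 9*g*j + 8*j^2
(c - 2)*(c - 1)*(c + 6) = c^3 + 3*c^2 - 16*c + 12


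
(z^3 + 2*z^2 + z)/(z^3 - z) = (z + 1)/(z - 1)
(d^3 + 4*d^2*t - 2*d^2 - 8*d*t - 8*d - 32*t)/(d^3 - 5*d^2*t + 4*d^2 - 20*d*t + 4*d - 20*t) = (-d^2 - 4*d*t + 4*d + 16*t)/(-d^2 + 5*d*t - 2*d + 10*t)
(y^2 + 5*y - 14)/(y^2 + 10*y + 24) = (y^2 + 5*y - 14)/(y^2 + 10*y + 24)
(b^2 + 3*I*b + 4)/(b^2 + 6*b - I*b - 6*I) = (b + 4*I)/(b + 6)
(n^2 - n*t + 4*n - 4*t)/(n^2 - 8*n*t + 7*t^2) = (-n - 4)/(-n + 7*t)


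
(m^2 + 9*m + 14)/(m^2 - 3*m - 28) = (m^2 + 9*m + 14)/(m^2 - 3*m - 28)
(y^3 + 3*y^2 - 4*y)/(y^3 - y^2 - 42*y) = (-y^2 - 3*y + 4)/(-y^2 + y + 42)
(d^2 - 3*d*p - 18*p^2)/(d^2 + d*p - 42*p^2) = (d + 3*p)/(d + 7*p)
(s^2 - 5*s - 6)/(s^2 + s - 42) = (s + 1)/(s + 7)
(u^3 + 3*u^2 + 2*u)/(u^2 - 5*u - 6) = u*(u + 2)/(u - 6)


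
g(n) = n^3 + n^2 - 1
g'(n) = 3*n^2 + 2*n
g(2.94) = 33.06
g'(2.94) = 31.81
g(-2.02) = -5.16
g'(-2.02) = 8.20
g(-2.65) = -12.59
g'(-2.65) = 15.77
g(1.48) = 4.43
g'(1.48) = 9.53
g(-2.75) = -14.23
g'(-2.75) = 17.19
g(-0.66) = -0.85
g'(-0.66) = -0.01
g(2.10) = 12.67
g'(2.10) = 17.43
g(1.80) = 8.07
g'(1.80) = 13.32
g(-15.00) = -3151.00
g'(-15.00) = 645.00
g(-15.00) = -3151.00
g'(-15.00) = 645.00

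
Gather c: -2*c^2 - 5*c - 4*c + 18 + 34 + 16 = -2*c^2 - 9*c + 68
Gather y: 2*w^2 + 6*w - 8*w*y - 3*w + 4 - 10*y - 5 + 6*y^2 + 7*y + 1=2*w^2 + 3*w + 6*y^2 + y*(-8*w - 3)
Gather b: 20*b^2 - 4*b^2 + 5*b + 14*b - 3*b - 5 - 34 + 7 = 16*b^2 + 16*b - 32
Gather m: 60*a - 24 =60*a - 24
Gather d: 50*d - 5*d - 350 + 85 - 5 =45*d - 270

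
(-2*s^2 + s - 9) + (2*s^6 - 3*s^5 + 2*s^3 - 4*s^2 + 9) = 2*s^6 - 3*s^5 + 2*s^3 - 6*s^2 + s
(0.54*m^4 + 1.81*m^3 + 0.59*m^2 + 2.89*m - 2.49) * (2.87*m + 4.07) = 1.5498*m^5 + 7.3925*m^4 + 9.06*m^3 + 10.6956*m^2 + 4.616*m - 10.1343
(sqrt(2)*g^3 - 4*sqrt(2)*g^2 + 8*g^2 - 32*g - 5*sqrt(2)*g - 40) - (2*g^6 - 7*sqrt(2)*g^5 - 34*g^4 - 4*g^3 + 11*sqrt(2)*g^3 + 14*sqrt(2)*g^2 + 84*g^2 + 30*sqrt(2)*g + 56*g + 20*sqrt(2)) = -2*g^6 + 7*sqrt(2)*g^5 + 34*g^4 - 10*sqrt(2)*g^3 + 4*g^3 - 76*g^2 - 18*sqrt(2)*g^2 - 88*g - 35*sqrt(2)*g - 40 - 20*sqrt(2)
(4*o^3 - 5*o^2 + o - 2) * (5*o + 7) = 20*o^4 + 3*o^3 - 30*o^2 - 3*o - 14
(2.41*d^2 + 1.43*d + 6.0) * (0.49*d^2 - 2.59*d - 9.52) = 1.1809*d^4 - 5.5412*d^3 - 23.7069*d^2 - 29.1536*d - 57.12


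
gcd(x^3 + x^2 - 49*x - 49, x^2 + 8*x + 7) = x^2 + 8*x + 7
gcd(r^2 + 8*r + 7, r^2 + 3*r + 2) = r + 1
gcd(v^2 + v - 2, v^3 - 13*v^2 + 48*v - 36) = v - 1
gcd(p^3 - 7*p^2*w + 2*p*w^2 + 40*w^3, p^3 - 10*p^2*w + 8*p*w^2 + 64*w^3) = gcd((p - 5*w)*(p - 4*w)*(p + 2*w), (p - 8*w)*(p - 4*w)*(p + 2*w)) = p^2 - 2*p*w - 8*w^2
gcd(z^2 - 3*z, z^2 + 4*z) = z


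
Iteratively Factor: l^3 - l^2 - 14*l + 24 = (l - 3)*(l^2 + 2*l - 8) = (l - 3)*(l + 4)*(l - 2)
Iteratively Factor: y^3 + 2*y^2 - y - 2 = (y + 1)*(y^2 + y - 2) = (y - 1)*(y + 1)*(y + 2)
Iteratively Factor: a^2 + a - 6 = (a - 2)*(a + 3)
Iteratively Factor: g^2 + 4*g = (g + 4)*(g)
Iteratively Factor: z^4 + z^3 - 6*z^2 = (z + 3)*(z^3 - 2*z^2) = z*(z + 3)*(z^2 - 2*z) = z^2*(z + 3)*(z - 2)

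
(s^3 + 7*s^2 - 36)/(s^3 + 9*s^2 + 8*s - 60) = (s + 3)/(s + 5)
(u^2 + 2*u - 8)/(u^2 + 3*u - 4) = (u - 2)/(u - 1)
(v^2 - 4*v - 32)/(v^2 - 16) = (v - 8)/(v - 4)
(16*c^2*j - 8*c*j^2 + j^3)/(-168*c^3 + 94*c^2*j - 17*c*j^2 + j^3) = j*(-4*c + j)/(42*c^2 - 13*c*j + j^2)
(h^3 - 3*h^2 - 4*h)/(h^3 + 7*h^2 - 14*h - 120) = h*(h + 1)/(h^2 + 11*h + 30)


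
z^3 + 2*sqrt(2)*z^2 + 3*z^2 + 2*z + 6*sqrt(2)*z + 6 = (z + 3)*(z + sqrt(2))^2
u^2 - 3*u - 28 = (u - 7)*(u + 4)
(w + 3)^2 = w^2 + 6*w + 9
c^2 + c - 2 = (c - 1)*(c + 2)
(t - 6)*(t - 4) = t^2 - 10*t + 24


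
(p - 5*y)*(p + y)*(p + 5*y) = p^3 + p^2*y - 25*p*y^2 - 25*y^3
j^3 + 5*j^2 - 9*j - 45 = (j - 3)*(j + 3)*(j + 5)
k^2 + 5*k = k*(k + 5)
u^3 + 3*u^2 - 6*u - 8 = (u - 2)*(u + 1)*(u + 4)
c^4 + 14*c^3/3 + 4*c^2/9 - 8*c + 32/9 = (c - 2/3)^2*(c + 2)*(c + 4)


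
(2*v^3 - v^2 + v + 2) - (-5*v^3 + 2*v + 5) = 7*v^3 - v^2 - v - 3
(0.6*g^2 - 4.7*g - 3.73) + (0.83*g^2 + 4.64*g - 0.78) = 1.43*g^2 - 0.0600000000000005*g - 4.51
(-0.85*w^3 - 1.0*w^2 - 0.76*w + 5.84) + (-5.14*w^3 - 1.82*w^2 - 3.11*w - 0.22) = -5.99*w^3 - 2.82*w^2 - 3.87*w + 5.62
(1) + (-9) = -8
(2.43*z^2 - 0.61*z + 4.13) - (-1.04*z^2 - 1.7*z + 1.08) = 3.47*z^2 + 1.09*z + 3.05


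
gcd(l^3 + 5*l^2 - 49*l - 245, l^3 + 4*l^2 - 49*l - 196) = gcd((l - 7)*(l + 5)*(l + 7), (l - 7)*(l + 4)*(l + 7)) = l^2 - 49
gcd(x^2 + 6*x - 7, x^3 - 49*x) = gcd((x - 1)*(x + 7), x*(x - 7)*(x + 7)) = x + 7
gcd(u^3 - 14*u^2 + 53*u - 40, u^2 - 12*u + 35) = u - 5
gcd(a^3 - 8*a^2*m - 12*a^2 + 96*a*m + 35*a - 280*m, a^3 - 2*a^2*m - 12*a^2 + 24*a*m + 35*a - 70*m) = a^2 - 12*a + 35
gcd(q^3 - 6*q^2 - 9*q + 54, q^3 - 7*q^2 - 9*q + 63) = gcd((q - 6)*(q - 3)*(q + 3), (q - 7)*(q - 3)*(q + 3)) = q^2 - 9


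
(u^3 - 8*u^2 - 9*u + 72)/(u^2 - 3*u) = u - 5 - 24/u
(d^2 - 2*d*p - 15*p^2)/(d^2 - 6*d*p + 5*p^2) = (-d - 3*p)/(-d + p)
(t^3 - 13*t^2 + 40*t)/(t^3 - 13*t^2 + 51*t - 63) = t*(t^2 - 13*t + 40)/(t^3 - 13*t^2 + 51*t - 63)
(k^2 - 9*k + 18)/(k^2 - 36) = (k - 3)/(k + 6)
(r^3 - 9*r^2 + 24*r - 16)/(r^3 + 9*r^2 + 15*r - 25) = (r^2 - 8*r + 16)/(r^2 + 10*r + 25)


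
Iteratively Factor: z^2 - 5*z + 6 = (z - 2)*(z - 3)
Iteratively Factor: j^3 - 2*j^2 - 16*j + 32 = (j - 4)*(j^2 + 2*j - 8) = (j - 4)*(j - 2)*(j + 4)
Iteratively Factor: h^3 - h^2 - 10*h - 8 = (h + 2)*(h^2 - 3*h - 4) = (h - 4)*(h + 2)*(h + 1)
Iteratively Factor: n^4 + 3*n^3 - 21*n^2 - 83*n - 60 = (n - 5)*(n^3 + 8*n^2 + 19*n + 12) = (n - 5)*(n + 1)*(n^2 + 7*n + 12) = (n - 5)*(n + 1)*(n + 4)*(n + 3)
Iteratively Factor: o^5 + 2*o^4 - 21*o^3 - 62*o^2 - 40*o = (o + 1)*(o^4 + o^3 - 22*o^2 - 40*o) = o*(o + 1)*(o^3 + o^2 - 22*o - 40) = o*(o - 5)*(o + 1)*(o^2 + 6*o + 8) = o*(o - 5)*(o + 1)*(o + 4)*(o + 2)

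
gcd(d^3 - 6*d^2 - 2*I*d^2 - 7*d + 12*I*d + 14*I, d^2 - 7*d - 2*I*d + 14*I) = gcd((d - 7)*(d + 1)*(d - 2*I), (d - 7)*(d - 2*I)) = d^2 + d*(-7 - 2*I) + 14*I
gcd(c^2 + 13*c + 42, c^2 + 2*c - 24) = c + 6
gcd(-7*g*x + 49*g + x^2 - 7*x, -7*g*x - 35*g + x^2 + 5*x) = -7*g + x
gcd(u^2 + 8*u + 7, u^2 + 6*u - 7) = u + 7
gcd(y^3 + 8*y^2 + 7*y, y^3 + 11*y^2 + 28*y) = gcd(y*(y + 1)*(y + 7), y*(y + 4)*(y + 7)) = y^2 + 7*y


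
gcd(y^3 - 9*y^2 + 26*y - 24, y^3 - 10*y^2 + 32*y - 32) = y^2 - 6*y + 8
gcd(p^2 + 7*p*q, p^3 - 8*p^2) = p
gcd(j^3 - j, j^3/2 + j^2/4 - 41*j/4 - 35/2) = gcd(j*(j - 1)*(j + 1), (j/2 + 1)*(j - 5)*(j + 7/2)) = 1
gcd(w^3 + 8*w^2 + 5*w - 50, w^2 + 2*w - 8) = w - 2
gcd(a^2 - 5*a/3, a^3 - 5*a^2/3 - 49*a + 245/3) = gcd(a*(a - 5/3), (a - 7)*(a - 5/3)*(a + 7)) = a - 5/3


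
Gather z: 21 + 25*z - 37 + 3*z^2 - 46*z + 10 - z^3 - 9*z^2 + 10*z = -z^3 - 6*z^2 - 11*z - 6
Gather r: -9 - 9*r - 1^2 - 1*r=-10*r - 10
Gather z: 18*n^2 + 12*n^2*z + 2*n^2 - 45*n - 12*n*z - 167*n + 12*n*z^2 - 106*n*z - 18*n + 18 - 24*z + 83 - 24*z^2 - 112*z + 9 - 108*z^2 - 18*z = 20*n^2 - 230*n + z^2*(12*n - 132) + z*(12*n^2 - 118*n - 154) + 110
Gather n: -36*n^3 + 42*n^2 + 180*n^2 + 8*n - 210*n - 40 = -36*n^3 + 222*n^2 - 202*n - 40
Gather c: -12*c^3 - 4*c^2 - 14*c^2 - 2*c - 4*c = -12*c^3 - 18*c^2 - 6*c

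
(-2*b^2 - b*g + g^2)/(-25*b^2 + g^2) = (2*b^2 + b*g - g^2)/(25*b^2 - g^2)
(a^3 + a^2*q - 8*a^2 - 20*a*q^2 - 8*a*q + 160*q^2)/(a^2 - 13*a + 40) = (a^2 + a*q - 20*q^2)/(a - 5)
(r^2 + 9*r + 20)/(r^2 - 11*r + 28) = (r^2 + 9*r + 20)/(r^2 - 11*r + 28)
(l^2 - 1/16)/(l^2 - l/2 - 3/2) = (1 - 16*l^2)/(8*(-2*l^2 + l + 3))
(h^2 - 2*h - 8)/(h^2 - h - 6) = (h - 4)/(h - 3)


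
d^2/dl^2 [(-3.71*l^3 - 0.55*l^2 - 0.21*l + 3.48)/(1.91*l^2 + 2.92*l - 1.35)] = (-1.4210854715202e-14*l^5 - 5.6843418860808e-14*l^4 - 77.79564*l^3 + 155.412198*l^2 + 72.634176*l + 73.629714)/(6.967871*l^6 + 31.957356*l^5 + 34.081467*l^4 - 20.278232*l^3 - 24.088995*l^2 + 15.9651*l - 2.460375)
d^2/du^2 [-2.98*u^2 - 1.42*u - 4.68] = -5.96000000000000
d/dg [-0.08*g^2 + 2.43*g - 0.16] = 2.43 - 0.16*g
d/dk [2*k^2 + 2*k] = 4*k + 2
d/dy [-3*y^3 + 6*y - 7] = 6 - 9*y^2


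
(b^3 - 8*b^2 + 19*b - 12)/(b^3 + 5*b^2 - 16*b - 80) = (b^2 - 4*b + 3)/(b^2 + 9*b + 20)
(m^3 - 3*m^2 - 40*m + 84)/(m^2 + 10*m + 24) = (m^2 - 9*m + 14)/(m + 4)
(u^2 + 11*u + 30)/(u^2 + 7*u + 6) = (u + 5)/(u + 1)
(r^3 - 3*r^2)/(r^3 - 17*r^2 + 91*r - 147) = r^2/(r^2 - 14*r + 49)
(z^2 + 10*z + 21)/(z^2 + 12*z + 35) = (z + 3)/(z + 5)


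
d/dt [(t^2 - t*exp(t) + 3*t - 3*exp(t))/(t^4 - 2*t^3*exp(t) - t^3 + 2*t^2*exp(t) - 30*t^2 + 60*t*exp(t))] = (t*(-t*exp(t) + 2*t - 4*exp(t) + 3)*(t^3 - 2*t^2*exp(t) - t^2 + 2*t*exp(t) - 30*t + 60*exp(t)) + (t^2 - t*exp(t) + 3*t - 3*exp(t))*(2*t^3*exp(t) - 4*t^3 + 4*t^2*exp(t) + 3*t^2 - 64*t*exp(t) + 60*t - 60*exp(t)))/(t^2*(t^3 - 2*t^2*exp(t) - t^2 + 2*t*exp(t) - 30*t + 60*exp(t))^2)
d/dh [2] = 0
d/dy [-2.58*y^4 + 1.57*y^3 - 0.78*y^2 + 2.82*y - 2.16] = -10.32*y^3 + 4.71*y^2 - 1.56*y + 2.82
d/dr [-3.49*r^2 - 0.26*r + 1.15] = -6.98*r - 0.26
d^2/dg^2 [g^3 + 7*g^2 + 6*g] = 6*g + 14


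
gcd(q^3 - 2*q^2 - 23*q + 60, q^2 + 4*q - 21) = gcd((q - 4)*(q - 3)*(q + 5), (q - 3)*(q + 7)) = q - 3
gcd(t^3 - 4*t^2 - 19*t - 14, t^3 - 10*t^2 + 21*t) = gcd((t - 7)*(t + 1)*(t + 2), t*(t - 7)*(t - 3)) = t - 7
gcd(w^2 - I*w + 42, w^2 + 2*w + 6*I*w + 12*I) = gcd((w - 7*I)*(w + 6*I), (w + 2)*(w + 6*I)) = w + 6*I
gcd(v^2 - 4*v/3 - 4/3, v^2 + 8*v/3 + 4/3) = v + 2/3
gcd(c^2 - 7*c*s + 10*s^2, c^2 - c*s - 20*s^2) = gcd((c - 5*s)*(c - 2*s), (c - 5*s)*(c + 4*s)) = -c + 5*s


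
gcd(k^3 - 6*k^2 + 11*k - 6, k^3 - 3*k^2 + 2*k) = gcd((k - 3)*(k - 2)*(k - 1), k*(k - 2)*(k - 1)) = k^2 - 3*k + 2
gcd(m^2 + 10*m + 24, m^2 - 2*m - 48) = m + 6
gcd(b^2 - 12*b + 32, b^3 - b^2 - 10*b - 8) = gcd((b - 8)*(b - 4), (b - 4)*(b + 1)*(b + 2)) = b - 4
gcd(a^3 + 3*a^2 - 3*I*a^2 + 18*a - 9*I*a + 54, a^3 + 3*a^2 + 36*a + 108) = a^2 + a*(3 - 6*I) - 18*I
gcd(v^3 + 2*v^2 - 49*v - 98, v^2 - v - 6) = v + 2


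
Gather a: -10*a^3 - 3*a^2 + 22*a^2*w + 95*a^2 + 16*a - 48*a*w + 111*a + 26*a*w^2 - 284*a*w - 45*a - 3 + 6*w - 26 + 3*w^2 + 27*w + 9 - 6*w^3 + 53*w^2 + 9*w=-10*a^3 + a^2*(22*w + 92) + a*(26*w^2 - 332*w + 82) - 6*w^3 + 56*w^2 + 42*w - 20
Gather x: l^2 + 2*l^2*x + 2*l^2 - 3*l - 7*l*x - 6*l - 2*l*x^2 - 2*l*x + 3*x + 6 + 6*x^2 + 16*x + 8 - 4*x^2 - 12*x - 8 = 3*l^2 - 9*l + x^2*(2 - 2*l) + x*(2*l^2 - 9*l + 7) + 6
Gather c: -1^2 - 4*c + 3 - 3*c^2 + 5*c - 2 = -3*c^2 + c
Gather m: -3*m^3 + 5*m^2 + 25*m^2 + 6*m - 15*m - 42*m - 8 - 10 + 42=-3*m^3 + 30*m^2 - 51*m + 24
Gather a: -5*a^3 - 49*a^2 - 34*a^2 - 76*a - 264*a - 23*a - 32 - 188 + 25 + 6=-5*a^3 - 83*a^2 - 363*a - 189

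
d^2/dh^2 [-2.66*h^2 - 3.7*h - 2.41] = -5.32000000000000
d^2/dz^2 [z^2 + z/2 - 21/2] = 2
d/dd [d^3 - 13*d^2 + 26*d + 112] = 3*d^2 - 26*d + 26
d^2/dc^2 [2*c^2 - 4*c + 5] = 4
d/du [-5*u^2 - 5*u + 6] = -10*u - 5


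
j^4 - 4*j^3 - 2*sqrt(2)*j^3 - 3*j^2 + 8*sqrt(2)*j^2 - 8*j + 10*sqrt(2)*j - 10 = (j - 5)*(j + 1)*(j - sqrt(2))^2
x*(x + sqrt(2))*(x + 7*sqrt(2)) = x^3 + 8*sqrt(2)*x^2 + 14*x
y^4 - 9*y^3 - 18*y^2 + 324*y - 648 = (y - 6)^2*(y - 3)*(y + 6)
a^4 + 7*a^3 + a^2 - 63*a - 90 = (a - 3)*(a + 2)*(a + 3)*(a + 5)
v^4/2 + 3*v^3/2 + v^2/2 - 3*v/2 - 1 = (v/2 + 1/2)*(v - 1)*(v + 1)*(v + 2)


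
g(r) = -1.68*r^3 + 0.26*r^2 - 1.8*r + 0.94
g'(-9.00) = -414.72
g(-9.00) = 1262.92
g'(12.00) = -721.32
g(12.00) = -2886.26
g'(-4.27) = -95.91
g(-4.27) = 144.16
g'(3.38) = -57.62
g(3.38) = -67.05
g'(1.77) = -16.67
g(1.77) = -10.75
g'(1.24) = -8.90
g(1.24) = -4.10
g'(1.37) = -10.55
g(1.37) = -5.36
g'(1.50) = -12.36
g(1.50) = -6.84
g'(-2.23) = -28.02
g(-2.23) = 24.88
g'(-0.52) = -3.43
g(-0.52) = 2.18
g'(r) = -5.04*r^2 + 0.52*r - 1.8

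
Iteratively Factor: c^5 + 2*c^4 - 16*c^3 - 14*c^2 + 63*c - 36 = (c - 1)*(c^4 + 3*c^3 - 13*c^2 - 27*c + 36) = (c - 1)*(c + 4)*(c^3 - c^2 - 9*c + 9) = (c - 1)*(c + 3)*(c + 4)*(c^2 - 4*c + 3) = (c - 1)^2*(c + 3)*(c + 4)*(c - 3)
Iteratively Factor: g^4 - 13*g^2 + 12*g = (g - 3)*(g^3 + 3*g^2 - 4*g) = (g - 3)*(g - 1)*(g^2 + 4*g) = (g - 3)*(g - 1)*(g + 4)*(g)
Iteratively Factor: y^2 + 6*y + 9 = (y + 3)*(y + 3)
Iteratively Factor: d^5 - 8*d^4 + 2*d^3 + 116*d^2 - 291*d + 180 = (d - 3)*(d^4 - 5*d^3 - 13*d^2 + 77*d - 60) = (d - 3)^2*(d^3 - 2*d^2 - 19*d + 20) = (d - 5)*(d - 3)^2*(d^2 + 3*d - 4) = (d - 5)*(d - 3)^2*(d - 1)*(d + 4)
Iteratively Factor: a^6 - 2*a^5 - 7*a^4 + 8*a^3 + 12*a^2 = (a + 2)*(a^5 - 4*a^4 + a^3 + 6*a^2) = a*(a + 2)*(a^4 - 4*a^3 + a^2 + 6*a) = a^2*(a + 2)*(a^3 - 4*a^2 + a + 6) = a^2*(a - 3)*(a + 2)*(a^2 - a - 2) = a^2*(a - 3)*(a - 2)*(a + 2)*(a + 1)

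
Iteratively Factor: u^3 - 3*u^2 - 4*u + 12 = (u + 2)*(u^2 - 5*u + 6) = (u - 3)*(u + 2)*(u - 2)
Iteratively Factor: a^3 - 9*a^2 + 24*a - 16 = (a - 1)*(a^2 - 8*a + 16) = (a - 4)*(a - 1)*(a - 4)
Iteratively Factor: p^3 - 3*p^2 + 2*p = (p - 2)*(p^2 - p) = p*(p - 2)*(p - 1)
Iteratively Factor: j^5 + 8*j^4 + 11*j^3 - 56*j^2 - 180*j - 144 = (j - 3)*(j^4 + 11*j^3 + 44*j^2 + 76*j + 48) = (j - 3)*(j + 3)*(j^3 + 8*j^2 + 20*j + 16) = (j - 3)*(j + 3)*(j + 4)*(j^2 + 4*j + 4) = (j - 3)*(j + 2)*(j + 3)*(j + 4)*(j + 2)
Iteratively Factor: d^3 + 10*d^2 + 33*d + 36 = (d + 4)*(d^2 + 6*d + 9) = (d + 3)*(d + 4)*(d + 3)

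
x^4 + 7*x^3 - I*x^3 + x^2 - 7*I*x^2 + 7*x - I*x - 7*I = (x + 7)*(x - I)^2*(x + I)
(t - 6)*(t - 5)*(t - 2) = t^3 - 13*t^2 + 52*t - 60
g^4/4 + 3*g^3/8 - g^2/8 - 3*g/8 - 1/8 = (g/2 + 1/2)^2*(g - 1)*(g + 1/2)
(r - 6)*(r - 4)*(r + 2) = r^3 - 8*r^2 + 4*r + 48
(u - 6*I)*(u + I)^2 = u^3 - 4*I*u^2 + 11*u + 6*I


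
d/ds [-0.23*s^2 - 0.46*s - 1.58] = -0.46*s - 0.46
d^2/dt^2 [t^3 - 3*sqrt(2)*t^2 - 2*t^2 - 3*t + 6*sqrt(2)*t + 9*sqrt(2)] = 6*t - 6*sqrt(2) - 4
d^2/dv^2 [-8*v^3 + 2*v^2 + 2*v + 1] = 4 - 48*v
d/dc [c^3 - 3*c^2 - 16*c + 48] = 3*c^2 - 6*c - 16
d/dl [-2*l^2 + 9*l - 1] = 9 - 4*l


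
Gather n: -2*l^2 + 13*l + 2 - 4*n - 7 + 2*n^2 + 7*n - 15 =-2*l^2 + 13*l + 2*n^2 + 3*n - 20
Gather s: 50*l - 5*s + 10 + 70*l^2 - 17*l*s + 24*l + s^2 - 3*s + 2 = 70*l^2 + 74*l + s^2 + s*(-17*l - 8) + 12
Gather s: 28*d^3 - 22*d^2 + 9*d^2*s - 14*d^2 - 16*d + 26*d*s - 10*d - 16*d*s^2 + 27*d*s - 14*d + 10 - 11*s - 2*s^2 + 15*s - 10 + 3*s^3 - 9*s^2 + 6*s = 28*d^3 - 36*d^2 - 40*d + 3*s^3 + s^2*(-16*d - 11) + s*(9*d^2 + 53*d + 10)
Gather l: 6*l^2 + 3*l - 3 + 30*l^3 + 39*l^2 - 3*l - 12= 30*l^3 + 45*l^2 - 15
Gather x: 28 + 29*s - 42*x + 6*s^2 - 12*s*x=6*s^2 + 29*s + x*(-12*s - 42) + 28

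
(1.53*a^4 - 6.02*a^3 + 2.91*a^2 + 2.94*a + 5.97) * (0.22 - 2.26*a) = -3.4578*a^5 + 13.9418*a^4 - 7.901*a^3 - 6.0042*a^2 - 12.8454*a + 1.3134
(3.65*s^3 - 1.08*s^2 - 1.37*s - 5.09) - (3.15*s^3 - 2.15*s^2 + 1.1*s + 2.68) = 0.5*s^3 + 1.07*s^2 - 2.47*s - 7.77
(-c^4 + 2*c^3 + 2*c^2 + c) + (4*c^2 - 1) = -c^4 + 2*c^3 + 6*c^2 + c - 1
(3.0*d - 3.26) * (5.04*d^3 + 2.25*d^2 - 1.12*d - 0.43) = 15.12*d^4 - 9.6804*d^3 - 10.695*d^2 + 2.3612*d + 1.4018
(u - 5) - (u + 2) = -7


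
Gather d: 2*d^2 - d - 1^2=2*d^2 - d - 1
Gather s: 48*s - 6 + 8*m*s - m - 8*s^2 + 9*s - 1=-m - 8*s^2 + s*(8*m + 57) - 7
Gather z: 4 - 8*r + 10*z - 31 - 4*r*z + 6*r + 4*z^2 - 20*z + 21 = -2*r + 4*z^2 + z*(-4*r - 10) - 6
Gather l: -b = -b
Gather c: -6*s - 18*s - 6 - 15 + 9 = -24*s - 12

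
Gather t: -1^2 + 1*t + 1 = t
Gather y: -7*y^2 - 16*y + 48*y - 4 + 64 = -7*y^2 + 32*y + 60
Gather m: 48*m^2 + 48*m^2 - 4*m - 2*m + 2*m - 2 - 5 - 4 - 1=96*m^2 - 4*m - 12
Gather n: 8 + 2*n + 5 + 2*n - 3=4*n + 10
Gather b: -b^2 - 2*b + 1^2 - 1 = -b^2 - 2*b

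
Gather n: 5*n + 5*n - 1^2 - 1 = 10*n - 2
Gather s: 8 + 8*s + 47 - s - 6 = 7*s + 49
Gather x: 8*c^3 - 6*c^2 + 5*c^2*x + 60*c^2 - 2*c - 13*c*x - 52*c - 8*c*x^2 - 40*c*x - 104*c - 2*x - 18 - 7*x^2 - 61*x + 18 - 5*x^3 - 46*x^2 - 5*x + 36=8*c^3 + 54*c^2 - 158*c - 5*x^3 + x^2*(-8*c - 53) + x*(5*c^2 - 53*c - 68) + 36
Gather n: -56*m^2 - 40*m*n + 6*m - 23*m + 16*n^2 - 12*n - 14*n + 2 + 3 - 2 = -56*m^2 - 17*m + 16*n^2 + n*(-40*m - 26) + 3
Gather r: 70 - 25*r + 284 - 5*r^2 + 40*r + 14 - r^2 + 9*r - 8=-6*r^2 + 24*r + 360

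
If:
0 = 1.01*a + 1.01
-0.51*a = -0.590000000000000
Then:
No Solution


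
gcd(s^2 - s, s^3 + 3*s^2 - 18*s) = s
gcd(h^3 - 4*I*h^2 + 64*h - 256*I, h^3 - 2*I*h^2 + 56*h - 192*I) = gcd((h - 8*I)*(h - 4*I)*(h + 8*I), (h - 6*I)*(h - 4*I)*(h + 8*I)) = h^2 + 4*I*h + 32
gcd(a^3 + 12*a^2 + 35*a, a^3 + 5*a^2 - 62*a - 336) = a + 7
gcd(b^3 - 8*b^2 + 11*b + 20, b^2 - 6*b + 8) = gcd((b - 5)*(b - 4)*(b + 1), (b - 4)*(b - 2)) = b - 4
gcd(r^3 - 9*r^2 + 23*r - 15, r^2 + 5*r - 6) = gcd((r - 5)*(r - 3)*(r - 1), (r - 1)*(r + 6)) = r - 1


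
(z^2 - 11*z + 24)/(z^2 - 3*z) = (z - 8)/z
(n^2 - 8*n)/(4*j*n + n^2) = (n - 8)/(4*j + n)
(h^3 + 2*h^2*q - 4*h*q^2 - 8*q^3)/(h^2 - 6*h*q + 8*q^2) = (-h^2 - 4*h*q - 4*q^2)/(-h + 4*q)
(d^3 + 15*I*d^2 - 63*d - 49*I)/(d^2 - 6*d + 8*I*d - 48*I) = (d^3 + 15*I*d^2 - 63*d - 49*I)/(d^2 + d*(-6 + 8*I) - 48*I)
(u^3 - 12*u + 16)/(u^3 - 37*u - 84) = (-u^3 + 12*u - 16)/(-u^3 + 37*u + 84)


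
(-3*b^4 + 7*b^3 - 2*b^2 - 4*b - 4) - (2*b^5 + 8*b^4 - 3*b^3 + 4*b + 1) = -2*b^5 - 11*b^4 + 10*b^3 - 2*b^2 - 8*b - 5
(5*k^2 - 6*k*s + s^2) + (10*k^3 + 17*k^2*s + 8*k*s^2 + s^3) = 10*k^3 + 17*k^2*s + 5*k^2 + 8*k*s^2 - 6*k*s + s^3 + s^2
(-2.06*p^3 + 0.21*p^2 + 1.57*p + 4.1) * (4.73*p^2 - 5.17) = -9.7438*p^5 + 0.9933*p^4 + 18.0763*p^3 + 18.3073*p^2 - 8.1169*p - 21.197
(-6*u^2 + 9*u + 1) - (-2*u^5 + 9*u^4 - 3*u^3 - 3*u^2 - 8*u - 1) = 2*u^5 - 9*u^4 + 3*u^3 - 3*u^2 + 17*u + 2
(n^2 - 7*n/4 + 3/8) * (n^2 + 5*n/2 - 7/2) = n^4 + 3*n^3/4 - 15*n^2/2 + 113*n/16 - 21/16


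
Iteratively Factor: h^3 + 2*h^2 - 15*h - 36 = (h + 3)*(h^2 - h - 12) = (h - 4)*(h + 3)*(h + 3)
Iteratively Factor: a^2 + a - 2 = (a - 1)*(a + 2)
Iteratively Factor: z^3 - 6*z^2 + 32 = (z + 2)*(z^2 - 8*z + 16) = (z - 4)*(z + 2)*(z - 4)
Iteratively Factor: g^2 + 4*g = (g)*(g + 4)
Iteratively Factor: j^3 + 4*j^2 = (j)*(j^2 + 4*j) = j^2*(j + 4)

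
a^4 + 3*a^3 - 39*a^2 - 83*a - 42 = (a - 6)*(a + 1)^2*(a + 7)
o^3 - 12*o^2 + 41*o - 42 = (o - 7)*(o - 3)*(o - 2)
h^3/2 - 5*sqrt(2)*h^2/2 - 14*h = h*(h/2 + sqrt(2))*(h - 7*sqrt(2))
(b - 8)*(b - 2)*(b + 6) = b^3 - 4*b^2 - 44*b + 96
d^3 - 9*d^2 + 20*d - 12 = (d - 6)*(d - 2)*(d - 1)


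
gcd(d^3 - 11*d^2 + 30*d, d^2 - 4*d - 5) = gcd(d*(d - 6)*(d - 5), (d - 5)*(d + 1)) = d - 5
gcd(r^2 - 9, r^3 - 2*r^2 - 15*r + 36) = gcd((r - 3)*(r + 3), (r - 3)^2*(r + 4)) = r - 3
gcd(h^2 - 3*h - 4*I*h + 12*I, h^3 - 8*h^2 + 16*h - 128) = h - 4*I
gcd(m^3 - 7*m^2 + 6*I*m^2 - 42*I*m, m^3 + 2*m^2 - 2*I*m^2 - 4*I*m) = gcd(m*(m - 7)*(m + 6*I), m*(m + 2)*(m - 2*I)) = m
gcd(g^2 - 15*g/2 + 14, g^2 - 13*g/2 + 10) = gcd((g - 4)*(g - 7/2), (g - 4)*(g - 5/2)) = g - 4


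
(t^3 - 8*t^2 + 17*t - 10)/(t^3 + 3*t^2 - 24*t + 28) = (t^2 - 6*t + 5)/(t^2 + 5*t - 14)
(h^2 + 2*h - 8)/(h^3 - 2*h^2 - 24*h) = (h - 2)/(h*(h - 6))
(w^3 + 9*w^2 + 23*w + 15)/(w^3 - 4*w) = (w^3 + 9*w^2 + 23*w + 15)/(w*(w^2 - 4))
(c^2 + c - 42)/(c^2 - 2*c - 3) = (-c^2 - c + 42)/(-c^2 + 2*c + 3)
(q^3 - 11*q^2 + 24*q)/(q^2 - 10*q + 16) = q*(q - 3)/(q - 2)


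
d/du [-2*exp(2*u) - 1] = -4*exp(2*u)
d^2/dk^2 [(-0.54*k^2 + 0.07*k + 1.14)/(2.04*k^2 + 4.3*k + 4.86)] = (3.5527136788005e-15*k^4 + 10.056384*k^3 + 60.588*k^2 + 55.836432*k - 8.88252000000001)/(8.489664*k^6 + 53.68464*k^5 + 173.834928*k^4 + 335.29852*k^3 + 414.136152*k^2 + 304.69284*k + 114.791256)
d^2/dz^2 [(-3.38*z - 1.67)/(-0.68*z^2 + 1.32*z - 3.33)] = ((6.652 - 13.7904*z)*(0.68*z^2 - 1.32*z + 3.33) + (1.36*z - 1.32)*(2.72*z - 2.64)*(3.38*z + 1.67))/(0.68*z^2 - 1.32*z + 3.33)^3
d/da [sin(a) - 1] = cos(a)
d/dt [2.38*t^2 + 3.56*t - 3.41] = 4.76*t + 3.56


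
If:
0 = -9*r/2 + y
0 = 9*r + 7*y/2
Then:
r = 0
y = 0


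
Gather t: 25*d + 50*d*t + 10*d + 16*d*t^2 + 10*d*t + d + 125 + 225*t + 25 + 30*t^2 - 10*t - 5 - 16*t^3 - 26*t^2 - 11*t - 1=36*d - 16*t^3 + t^2*(16*d + 4) + t*(60*d + 204) + 144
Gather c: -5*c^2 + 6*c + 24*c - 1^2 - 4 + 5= -5*c^2 + 30*c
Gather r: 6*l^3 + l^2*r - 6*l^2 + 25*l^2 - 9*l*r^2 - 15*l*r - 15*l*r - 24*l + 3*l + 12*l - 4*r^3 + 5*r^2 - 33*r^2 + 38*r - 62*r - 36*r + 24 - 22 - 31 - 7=6*l^3 + 19*l^2 - 9*l - 4*r^3 + r^2*(-9*l - 28) + r*(l^2 - 30*l - 60) - 36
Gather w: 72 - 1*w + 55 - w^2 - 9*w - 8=-w^2 - 10*w + 119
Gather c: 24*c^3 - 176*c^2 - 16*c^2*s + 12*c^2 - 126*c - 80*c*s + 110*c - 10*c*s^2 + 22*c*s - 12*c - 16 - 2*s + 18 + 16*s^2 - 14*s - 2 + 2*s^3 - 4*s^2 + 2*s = 24*c^3 + c^2*(-16*s - 164) + c*(-10*s^2 - 58*s - 28) + 2*s^3 + 12*s^2 - 14*s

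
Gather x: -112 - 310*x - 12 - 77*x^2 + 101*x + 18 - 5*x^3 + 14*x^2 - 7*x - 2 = -5*x^3 - 63*x^2 - 216*x - 108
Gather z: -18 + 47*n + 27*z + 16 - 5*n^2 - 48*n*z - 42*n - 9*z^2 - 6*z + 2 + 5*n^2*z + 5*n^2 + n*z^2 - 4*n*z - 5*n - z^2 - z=z^2*(n - 10) + z*(5*n^2 - 52*n + 20)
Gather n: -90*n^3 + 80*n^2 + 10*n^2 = -90*n^3 + 90*n^2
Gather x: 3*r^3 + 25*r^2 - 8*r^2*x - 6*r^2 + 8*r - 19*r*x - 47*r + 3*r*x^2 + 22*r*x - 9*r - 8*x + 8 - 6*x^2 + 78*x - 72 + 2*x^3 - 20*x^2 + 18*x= 3*r^3 + 19*r^2 - 48*r + 2*x^3 + x^2*(3*r - 26) + x*(-8*r^2 + 3*r + 88) - 64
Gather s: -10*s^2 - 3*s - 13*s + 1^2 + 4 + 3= -10*s^2 - 16*s + 8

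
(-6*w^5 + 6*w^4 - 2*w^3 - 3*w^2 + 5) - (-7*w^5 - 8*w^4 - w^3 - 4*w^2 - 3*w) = w^5 + 14*w^4 - w^3 + w^2 + 3*w + 5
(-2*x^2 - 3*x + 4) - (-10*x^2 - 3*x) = 8*x^2 + 4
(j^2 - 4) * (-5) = 20 - 5*j^2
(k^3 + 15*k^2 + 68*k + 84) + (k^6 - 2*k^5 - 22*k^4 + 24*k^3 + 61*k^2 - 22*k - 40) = k^6 - 2*k^5 - 22*k^4 + 25*k^3 + 76*k^2 + 46*k + 44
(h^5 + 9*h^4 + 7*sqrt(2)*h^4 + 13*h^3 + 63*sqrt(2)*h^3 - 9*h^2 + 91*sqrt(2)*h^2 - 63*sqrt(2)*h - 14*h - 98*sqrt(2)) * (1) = h^5 + 9*h^4 + 7*sqrt(2)*h^4 + 13*h^3 + 63*sqrt(2)*h^3 - 9*h^2 + 91*sqrt(2)*h^2 - 63*sqrt(2)*h - 14*h - 98*sqrt(2)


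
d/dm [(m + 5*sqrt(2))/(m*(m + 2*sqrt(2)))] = (-m^2 - 10*sqrt(2)*m - 20)/(m^2*(m^2 + 4*sqrt(2)*m + 8))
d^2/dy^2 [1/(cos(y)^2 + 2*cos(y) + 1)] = 2*(cos(y) - cos(2*y) + 2)/(cos(y) + 1)^4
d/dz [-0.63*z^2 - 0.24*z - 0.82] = -1.26*z - 0.24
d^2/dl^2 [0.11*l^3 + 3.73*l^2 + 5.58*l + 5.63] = 0.66*l + 7.46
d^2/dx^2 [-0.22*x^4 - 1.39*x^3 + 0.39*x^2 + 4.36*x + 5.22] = -2.64*x^2 - 8.34*x + 0.78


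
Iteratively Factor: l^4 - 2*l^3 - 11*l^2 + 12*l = (l - 4)*(l^3 + 2*l^2 - 3*l) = l*(l - 4)*(l^2 + 2*l - 3) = l*(l - 4)*(l - 1)*(l + 3)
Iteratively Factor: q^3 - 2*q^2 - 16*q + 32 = (q + 4)*(q^2 - 6*q + 8) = (q - 2)*(q + 4)*(q - 4)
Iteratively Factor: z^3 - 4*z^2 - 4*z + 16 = (z + 2)*(z^2 - 6*z + 8) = (z - 4)*(z + 2)*(z - 2)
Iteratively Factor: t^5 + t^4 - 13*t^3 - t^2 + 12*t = (t - 1)*(t^4 + 2*t^3 - 11*t^2 - 12*t) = (t - 1)*(t + 1)*(t^3 + t^2 - 12*t) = (t - 3)*(t - 1)*(t + 1)*(t^2 + 4*t) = (t - 3)*(t - 1)*(t + 1)*(t + 4)*(t)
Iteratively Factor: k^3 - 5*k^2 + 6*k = (k - 2)*(k^2 - 3*k) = k*(k - 2)*(k - 3)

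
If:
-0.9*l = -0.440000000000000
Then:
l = 0.49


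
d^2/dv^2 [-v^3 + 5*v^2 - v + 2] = 10 - 6*v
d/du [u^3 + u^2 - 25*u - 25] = 3*u^2 + 2*u - 25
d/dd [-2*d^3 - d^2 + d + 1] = -6*d^2 - 2*d + 1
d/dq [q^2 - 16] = 2*q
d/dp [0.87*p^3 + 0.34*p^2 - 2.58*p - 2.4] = 2.61*p^2 + 0.68*p - 2.58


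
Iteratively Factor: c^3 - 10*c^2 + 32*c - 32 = (c - 4)*(c^2 - 6*c + 8) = (c - 4)*(c - 2)*(c - 4)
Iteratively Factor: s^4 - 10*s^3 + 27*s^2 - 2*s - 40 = (s + 1)*(s^3 - 11*s^2 + 38*s - 40) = (s - 2)*(s + 1)*(s^2 - 9*s + 20) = (s - 5)*(s - 2)*(s + 1)*(s - 4)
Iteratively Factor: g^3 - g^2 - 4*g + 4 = (g - 1)*(g^2 - 4) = (g - 1)*(g + 2)*(g - 2)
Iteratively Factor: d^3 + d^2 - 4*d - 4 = (d + 2)*(d^2 - d - 2) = (d + 1)*(d + 2)*(d - 2)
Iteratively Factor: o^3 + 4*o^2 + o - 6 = (o + 3)*(o^2 + o - 2) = (o + 2)*(o + 3)*(o - 1)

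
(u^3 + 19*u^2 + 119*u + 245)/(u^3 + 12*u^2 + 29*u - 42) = (u^2 + 12*u + 35)/(u^2 + 5*u - 6)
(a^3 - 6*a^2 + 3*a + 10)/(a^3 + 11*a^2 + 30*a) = (a^3 - 6*a^2 + 3*a + 10)/(a*(a^2 + 11*a + 30))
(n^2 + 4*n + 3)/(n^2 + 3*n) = (n + 1)/n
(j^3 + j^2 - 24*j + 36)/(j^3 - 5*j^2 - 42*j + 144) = (j - 2)/(j - 8)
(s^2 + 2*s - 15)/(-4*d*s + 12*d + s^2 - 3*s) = (s + 5)/(-4*d + s)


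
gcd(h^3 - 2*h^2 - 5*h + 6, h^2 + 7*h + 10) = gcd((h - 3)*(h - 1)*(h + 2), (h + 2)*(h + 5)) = h + 2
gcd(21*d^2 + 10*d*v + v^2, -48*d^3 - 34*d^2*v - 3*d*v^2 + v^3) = 3*d + v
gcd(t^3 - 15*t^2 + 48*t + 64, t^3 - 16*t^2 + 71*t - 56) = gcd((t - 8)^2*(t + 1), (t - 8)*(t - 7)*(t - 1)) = t - 8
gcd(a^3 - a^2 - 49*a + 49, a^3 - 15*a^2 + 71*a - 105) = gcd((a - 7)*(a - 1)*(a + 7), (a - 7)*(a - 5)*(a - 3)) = a - 7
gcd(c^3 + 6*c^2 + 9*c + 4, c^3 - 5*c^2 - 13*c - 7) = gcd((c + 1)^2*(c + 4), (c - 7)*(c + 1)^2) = c^2 + 2*c + 1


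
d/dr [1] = 0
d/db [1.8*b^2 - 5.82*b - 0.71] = 3.6*b - 5.82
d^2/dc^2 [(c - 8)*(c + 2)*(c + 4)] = 6*c - 4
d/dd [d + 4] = 1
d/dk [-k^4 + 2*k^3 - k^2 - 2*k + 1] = -4*k^3 + 6*k^2 - 2*k - 2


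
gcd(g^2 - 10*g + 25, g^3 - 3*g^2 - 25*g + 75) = g - 5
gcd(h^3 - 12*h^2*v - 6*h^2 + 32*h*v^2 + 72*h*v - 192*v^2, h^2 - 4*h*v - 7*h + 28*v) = -h + 4*v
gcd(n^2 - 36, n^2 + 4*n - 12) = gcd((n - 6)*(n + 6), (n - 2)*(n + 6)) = n + 6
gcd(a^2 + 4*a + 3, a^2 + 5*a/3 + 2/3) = a + 1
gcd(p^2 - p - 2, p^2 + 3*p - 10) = p - 2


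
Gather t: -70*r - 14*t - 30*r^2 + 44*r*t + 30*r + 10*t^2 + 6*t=-30*r^2 - 40*r + 10*t^2 + t*(44*r - 8)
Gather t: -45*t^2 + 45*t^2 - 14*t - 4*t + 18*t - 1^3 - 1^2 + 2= 0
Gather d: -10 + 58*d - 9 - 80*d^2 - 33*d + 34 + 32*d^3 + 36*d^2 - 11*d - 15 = 32*d^3 - 44*d^2 + 14*d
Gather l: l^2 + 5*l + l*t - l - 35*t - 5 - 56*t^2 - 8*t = l^2 + l*(t + 4) - 56*t^2 - 43*t - 5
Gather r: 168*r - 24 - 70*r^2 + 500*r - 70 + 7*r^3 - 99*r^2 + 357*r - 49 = 7*r^3 - 169*r^2 + 1025*r - 143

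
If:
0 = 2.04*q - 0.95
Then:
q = 0.47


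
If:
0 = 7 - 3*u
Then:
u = 7/3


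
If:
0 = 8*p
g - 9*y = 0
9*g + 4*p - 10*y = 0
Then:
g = 0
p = 0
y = 0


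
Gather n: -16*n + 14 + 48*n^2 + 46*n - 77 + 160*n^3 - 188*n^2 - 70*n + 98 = 160*n^3 - 140*n^2 - 40*n + 35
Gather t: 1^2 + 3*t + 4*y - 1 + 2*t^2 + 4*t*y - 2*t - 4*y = 2*t^2 + t*(4*y + 1)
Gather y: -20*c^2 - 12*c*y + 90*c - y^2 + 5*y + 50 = -20*c^2 + 90*c - y^2 + y*(5 - 12*c) + 50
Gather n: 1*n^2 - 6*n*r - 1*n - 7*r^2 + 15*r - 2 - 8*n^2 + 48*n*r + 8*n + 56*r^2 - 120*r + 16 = -7*n^2 + n*(42*r + 7) + 49*r^2 - 105*r + 14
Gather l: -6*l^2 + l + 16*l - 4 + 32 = -6*l^2 + 17*l + 28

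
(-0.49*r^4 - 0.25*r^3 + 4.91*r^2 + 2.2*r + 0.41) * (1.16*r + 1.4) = -0.5684*r^5 - 0.976*r^4 + 5.3456*r^3 + 9.426*r^2 + 3.5556*r + 0.574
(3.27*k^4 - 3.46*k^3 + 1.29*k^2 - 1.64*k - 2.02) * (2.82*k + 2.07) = 9.2214*k^5 - 2.9883*k^4 - 3.5244*k^3 - 1.9545*k^2 - 9.0912*k - 4.1814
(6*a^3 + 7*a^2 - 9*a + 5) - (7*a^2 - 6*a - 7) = 6*a^3 - 3*a + 12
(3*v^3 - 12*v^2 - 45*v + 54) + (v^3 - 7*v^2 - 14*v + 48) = 4*v^3 - 19*v^2 - 59*v + 102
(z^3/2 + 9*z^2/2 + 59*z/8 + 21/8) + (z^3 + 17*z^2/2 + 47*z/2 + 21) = 3*z^3/2 + 13*z^2 + 247*z/8 + 189/8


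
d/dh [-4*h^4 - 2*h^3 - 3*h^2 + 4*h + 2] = -16*h^3 - 6*h^2 - 6*h + 4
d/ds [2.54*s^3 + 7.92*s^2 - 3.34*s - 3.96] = 7.62*s^2 + 15.84*s - 3.34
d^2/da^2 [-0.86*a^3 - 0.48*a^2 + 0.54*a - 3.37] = -5.16*a - 0.96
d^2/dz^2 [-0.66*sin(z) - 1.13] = 0.66*sin(z)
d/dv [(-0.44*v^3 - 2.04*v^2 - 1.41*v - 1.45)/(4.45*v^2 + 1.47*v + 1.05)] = (-1.958*v^4 - 1.2936*v^3 + 1.8897*v^2 + 8.621*v + 0.651)/(19.8025*v^4 + 13.083*v^3 + 11.5059*v^2 + 3.087*v + 1.1025)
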